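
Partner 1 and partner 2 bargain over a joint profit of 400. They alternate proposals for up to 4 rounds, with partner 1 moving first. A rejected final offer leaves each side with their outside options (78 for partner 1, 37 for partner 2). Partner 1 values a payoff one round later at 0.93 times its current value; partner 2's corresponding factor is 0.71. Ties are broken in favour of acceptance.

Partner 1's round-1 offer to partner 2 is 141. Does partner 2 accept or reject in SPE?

Round 4 (partner 2 proposes): partner 1 gets 78 if talks fail, so partner 2 offers 78 and keeps 322.
Round 3 (partner 1 proposes): partner 2 can get 322 next round, worth 0.71 × 322 = 228.62 now; partner 1 offers that and keeps 171.38.
Round 2 (partner 2 proposes): partner 1 can get 171.38 next round, worth 0.93 × 171.38 = 159.3834 now, so partner 2 offers 159.3834, keeping 240.6166.
So by rejecting in round 1, partner 2 gets 240.6166 next round, worth 0.71 × 240.6166 = 170.837786 now.
Offer 141 < 170.837786, so partner 2 rejects.

Reject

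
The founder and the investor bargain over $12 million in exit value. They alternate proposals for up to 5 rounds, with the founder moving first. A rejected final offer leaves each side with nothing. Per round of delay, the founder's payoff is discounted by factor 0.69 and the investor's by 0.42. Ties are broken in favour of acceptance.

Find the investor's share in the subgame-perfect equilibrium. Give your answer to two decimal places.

2.02

Round 5 (the founder proposes): the investor will accept anything ≥ 0, so the founder offers 0 and keeps 12.
Round 4 (the investor proposes): the founder can get 12 next round, worth 0.69 × 12 = 8.28 now, so the investor offers 8.28, keeping 3.72.
Round 3 (the founder proposes): the investor can get 3.72 next round, worth 0.42 × 3.72 = 1.5624 now; the founder offers that and keeps 10.4376.
Round 2 (the investor proposes): the founder can get 10.4376 next round, worth 0.69 × 10.4376 = 7.201944 now; the investor offers that and keeps 4.798056.
Round 1 (the founder proposes): the investor can get 4.798056 next round, worth 0.42 × 4.798056 = 2.01518352 now; the founder offers that and keeps 9.98481648.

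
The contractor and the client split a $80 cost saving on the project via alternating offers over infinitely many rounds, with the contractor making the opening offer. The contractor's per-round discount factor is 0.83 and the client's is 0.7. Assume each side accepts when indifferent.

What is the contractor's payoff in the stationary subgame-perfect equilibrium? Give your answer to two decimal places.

When the contractor proposes, the client accepts any offer worth at least 0.7 times what the client would get by proposing next round; and vice versa.
This gives x = 80 − 0.7y and y = 80 − 0.83x, where x and y are each side's share when it proposes.
Hence (1 − 0.7·0.83)x = 80(1 − 0.7), i.e. 0.419·x = 24.
x ≈ 57.2792; the client's share is 80 − x ≈ 22.7208.

57.28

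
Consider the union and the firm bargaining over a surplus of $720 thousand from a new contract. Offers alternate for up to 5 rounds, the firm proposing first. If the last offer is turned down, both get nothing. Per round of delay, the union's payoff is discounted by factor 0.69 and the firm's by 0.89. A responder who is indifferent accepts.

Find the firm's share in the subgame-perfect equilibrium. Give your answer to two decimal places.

631.79

Round 5 (the firm proposes): the union will accept anything ≥ 0, so the firm offers 0 and keeps 720.
Round 4 (the union proposes): the firm can get 720 next round, worth 0.89 × 720 = 640.8 now. The union offers 640.8 and keeps 720 − 640.8 = 79.2.
Round 3 (the firm proposes): the union can get 79.2 next round, worth 0.69 × 79.2 = 54.648 now, so the firm offers 54.648, keeping 665.352.
Round 2 (the union proposes): the firm can get 665.352 next round, worth 0.89 × 665.352 = 592.16328 now. The union offers 592.16328 and keeps 720 − 592.16328 = 127.83672.
Round 1 (the firm proposes): the union can get 127.83672 next round, worth 0.69 × 127.83672 = 88.2073368 now, so the firm offers 88.2073368, keeping 631.7926632.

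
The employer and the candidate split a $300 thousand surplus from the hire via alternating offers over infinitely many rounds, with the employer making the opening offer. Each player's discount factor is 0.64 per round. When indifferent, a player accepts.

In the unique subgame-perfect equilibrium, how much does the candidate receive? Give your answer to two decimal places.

Let x be the employer's share when the employer proposes and y be the candidate's share when the candidate proposes.
The candidate accepts iff offered ≥ 0.64·y, so x = 300 − 0.64y. Symmetrically y = 300 − 0.64x.
Substituting: x = 300 − 0.64(300 − 0.64x), giving x(1 − 0.64·0.64) = 300(1 − 0.64).
So x = 300 × 0.36 / 0.5904 ≈ 182.9268, and the candidate receives 300 − x ≈ 117.0732.

117.07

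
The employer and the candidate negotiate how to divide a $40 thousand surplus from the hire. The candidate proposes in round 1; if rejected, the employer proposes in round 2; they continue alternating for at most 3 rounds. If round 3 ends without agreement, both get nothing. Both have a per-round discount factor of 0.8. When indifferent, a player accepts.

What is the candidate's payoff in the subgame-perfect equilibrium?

Round 3 (the candidate proposes): rejection yields 0 for the employer; the candidate offers 0 and keeps 40.
Round 2 (the employer proposes): the candidate can get 40 next round, worth 0.8 × 40 = 32 now; the employer offers that and keeps 8.
Round 1 (the candidate proposes): the employer can get 8 next round, worth 0.8 × 8 = 6.4 now. The candidate offers 6.4 and keeps 40 − 6.4 = 33.6.

33.6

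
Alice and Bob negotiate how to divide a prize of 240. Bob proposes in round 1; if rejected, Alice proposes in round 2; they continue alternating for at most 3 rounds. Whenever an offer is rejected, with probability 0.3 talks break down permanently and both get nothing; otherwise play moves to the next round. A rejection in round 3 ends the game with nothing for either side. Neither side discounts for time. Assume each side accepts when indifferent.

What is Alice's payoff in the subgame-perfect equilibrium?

50.4

Round 3 (Bob proposes): Alice will accept anything ≥ 0, so Bob offers 0 and keeps 240.
Round 2 (Alice proposes): rejecting gives Bob an expected 0.7 × 240 = 168, so Alice offers 168, keeping 72.
Round 1 (Bob proposes): rejecting gives Alice an expected 0.7 × 72 = 50.4; Bob offers that and keeps 189.6.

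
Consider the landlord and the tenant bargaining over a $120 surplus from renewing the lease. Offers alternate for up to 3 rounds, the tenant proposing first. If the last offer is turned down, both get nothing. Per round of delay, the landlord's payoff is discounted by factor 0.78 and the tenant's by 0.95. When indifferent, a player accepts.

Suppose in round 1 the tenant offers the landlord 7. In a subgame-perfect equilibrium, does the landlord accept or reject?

Accept

Round 3 (the tenant proposes): rejection yields 0 for the landlord; the tenant offers 0 and keeps 120.
Round 2 (the landlord proposes): the tenant can get 120 next round, worth 0.95 × 120 = 114 now; the landlord offers that and keeps 6.
So by rejecting in round 1, the landlord gets 6 next round, worth 0.78 × 6 = 4.68 now.
Offer 7 ≥ 4.68, so the landlord accepts.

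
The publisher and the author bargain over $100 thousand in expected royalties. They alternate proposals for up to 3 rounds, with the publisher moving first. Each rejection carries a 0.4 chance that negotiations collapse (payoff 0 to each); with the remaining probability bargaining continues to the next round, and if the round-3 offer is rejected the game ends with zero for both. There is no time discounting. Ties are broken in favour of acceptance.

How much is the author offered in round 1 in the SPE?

Round 3 (the publisher proposes): rejection yields 0 for the author; the publisher offers 0 and keeps 100.
Round 2 (the author proposes): rejecting gives the publisher an expected 0.6 × 100 = 60. The author offers 60 and keeps 100 − 60 = 40.
Round 1 (the publisher proposes): rejecting gives the author an expected 0.6 × 40 = 24, so the publisher offers 24, keeping 76.

24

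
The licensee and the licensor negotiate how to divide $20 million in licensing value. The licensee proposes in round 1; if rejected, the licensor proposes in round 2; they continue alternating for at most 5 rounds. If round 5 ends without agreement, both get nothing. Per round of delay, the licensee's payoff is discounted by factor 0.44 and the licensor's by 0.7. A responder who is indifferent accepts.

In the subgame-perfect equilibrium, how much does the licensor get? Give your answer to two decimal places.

Round 5 (the licensee proposes): rejection yields 0 for the licensor; the licensee offers 0 and keeps 20.
Round 4 (the licensor proposes): the licensee can get 20 next round, worth 0.44 × 20 = 8.8 now. The licensor offers 8.8 and keeps 20 − 8.8 = 11.2.
Round 3 (the licensee proposes): the licensor can get 11.2 next round, worth 0.7 × 11.2 = 7.84 now. The licensee offers 7.84 and keeps 20 − 7.84 = 12.16.
Round 2 (the licensor proposes): the licensee can get 12.16 next round, worth 0.44 × 12.16 = 5.3504 now; the licensor offers that and keeps 14.6496.
Round 1 (the licensee proposes): the licensor can get 14.6496 next round, worth 0.7 × 14.6496 = 10.25472 now; the licensee offers that and keeps 9.74528.

10.25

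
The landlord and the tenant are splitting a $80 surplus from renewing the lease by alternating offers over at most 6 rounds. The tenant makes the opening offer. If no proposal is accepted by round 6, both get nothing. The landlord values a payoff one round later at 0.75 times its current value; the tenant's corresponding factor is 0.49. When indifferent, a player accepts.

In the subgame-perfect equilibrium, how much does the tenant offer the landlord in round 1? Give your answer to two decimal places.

49.95

Round 6 (the landlord proposes): the tenant will accept anything ≥ 0, so the landlord offers 0 and keeps 80.
Round 5 (the tenant proposes): the landlord can get 80 next round, worth 0.75 × 80 = 60 now; the tenant offers that and keeps 20.
Round 4 (the landlord proposes): the tenant can get 20 next round, worth 0.49 × 20 = 9.8 now. The landlord offers 9.8 and keeps 80 − 9.8 = 70.2.
Round 3 (the tenant proposes): the landlord can get 70.2 next round, worth 0.75 × 70.2 = 52.65 now. The tenant offers 52.65 and keeps 80 − 52.65 = 27.35.
Round 2 (the landlord proposes): the tenant can get 27.35 next round, worth 0.49 × 27.35 = 13.4015 now, so the landlord offers 13.4015, keeping 66.5985.
Round 1 (the tenant proposes): the landlord can get 66.5985 next round, worth 0.75 × 66.5985 = 49.948875 now. The tenant offers 49.948875 and keeps 80 − 49.948875 = 30.051125.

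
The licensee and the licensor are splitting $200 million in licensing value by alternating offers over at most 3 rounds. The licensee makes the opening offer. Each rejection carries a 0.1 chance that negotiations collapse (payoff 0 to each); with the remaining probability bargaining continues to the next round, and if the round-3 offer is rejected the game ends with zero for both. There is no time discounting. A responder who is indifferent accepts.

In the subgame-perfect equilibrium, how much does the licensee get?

Round 3 (the licensee proposes): the licensor will accept anything ≥ 0, so the licensee offers 0 and keeps 200.
Round 2 (the licensor proposes): rejecting gives the licensee an expected 0.9 × 200 = 180. The licensor offers 180 and keeps 200 − 180 = 20.
Round 1 (the licensee proposes): rejecting gives the licensor an expected 0.9 × 20 = 18. The licensee offers 18 and keeps 200 − 18 = 182.

182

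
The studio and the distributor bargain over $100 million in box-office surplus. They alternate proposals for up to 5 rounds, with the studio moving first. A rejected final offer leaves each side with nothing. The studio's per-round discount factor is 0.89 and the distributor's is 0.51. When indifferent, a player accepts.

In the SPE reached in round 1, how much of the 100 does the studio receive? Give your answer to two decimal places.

91.84

Round 5 (the studio proposes): the distributor will accept anything ≥ 0, so the studio offers 0 and keeps 100.
Round 4 (the distributor proposes): the studio can get 100 next round, worth 0.89 × 100 = 89 now; the distributor offers that and keeps 11.
Round 3 (the studio proposes): the distributor can get 11 next round, worth 0.51 × 11 = 5.61 now; the studio offers that and keeps 94.39.
Round 2 (the distributor proposes): the studio can get 94.39 next round, worth 0.89 × 94.39 = 84.0071 now, so the distributor offers 84.0071, keeping 15.9929.
Round 1 (the studio proposes): the distributor can get 15.9929 next round, worth 0.51 × 15.9929 = 8.156379 now, so the studio offers 8.156379, keeping 91.843621.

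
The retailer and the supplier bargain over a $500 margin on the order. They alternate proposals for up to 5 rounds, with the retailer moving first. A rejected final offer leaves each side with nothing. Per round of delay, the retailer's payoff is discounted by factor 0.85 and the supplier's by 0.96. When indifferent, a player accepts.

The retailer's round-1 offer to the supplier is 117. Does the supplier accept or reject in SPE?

Work out the supplier's continuation value if the offer is rejected.
Round 5 (the retailer proposes): rejection yields 0 for the supplier; the retailer offers 0 and keeps 500.
Round 4 (the supplier proposes): the retailer can get 500 next round, worth 0.85 × 500 = 425 now, so the supplier offers 425, keeping 75.
Round 3 (the retailer proposes): the supplier can get 75 next round, worth 0.96 × 75 = 72 now, so the retailer offers 72, keeping 428.
Round 2 (the supplier proposes): the retailer can get 428 next round, worth 0.85 × 428 = 363.8 now; the supplier offers that and keeps 136.2.
So by rejecting in round 1, the supplier gets 136.2 next round, worth 0.96 × 136.2 = 130.752 now.
Offer 117 < 130.752, so the supplier rejects.

Reject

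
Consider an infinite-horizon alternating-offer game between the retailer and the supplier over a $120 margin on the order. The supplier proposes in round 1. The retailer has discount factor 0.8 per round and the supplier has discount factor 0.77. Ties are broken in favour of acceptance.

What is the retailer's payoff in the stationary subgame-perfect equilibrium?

Let x be the supplier's share when the supplier proposes and y be the retailer's share when the retailer proposes.
The retailer accepts iff offered ≥ 0.8·y, so x = 120 − 0.8y. Symmetrically y = 120 − 0.77x.
Substituting: x = 120 − 0.8(120 − 0.77x), giving x(1 − 0.77·0.8) = 120(1 − 0.8).
So x = 120 × 0.2 / 0.384 = 62.5, and the retailer receives 120 − x = 57.5.

57.5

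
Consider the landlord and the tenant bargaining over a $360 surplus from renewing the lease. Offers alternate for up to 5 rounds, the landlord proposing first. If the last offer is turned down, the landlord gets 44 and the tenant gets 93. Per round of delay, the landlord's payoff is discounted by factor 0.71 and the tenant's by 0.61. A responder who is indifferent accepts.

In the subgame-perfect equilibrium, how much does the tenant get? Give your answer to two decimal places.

Round 5 (the landlord proposes): the tenant gets 93 if talks fail, so the landlord offers 93 and keeps 267.
Round 4 (the tenant proposes): the landlord can get 267 next round, worth 0.71 × 267 = 189.57 now; the tenant offers that and keeps 170.43.
Round 3 (the landlord proposes): the tenant can get 170.43 next round, worth 0.61 × 170.43 = 103.9623 now, so the landlord offers 103.9623, keeping 256.0377.
Round 2 (the tenant proposes): the landlord can get 256.0377 next round, worth 0.71 × 256.0377 = 181.786767 now. The tenant offers 181.786767 and keeps 360 − 181.786767 = 178.213233.
Round 1 (the landlord proposes): the tenant can get 178.213233 next round, worth 0.61 × 178.213233 = 108.71007213 now. The landlord offers 108.71007213 and keeps 360 − 108.71007213 = 251.28992787.

108.71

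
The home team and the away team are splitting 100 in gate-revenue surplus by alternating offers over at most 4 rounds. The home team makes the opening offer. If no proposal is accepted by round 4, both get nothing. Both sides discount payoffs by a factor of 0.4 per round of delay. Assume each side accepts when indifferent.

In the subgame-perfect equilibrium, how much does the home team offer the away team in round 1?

Round 4 (the away team proposes): rejection yields 0 for the home team; the away team offers 0 and keeps 100.
Round 3 (the home team proposes): the away team can get 100 next round, worth 0.4 × 100 = 40 now. The home team offers 40 and keeps 100 − 40 = 60.
Round 2 (the away team proposes): the home team can get 60 next round, worth 0.4 × 60 = 24 now. The away team offers 24 and keeps 100 − 24 = 76.
Round 1 (the home team proposes): the away team can get 76 next round, worth 0.4 × 76 = 30.4 now. The home team offers 30.4 and keeps 100 − 30.4 = 69.6.

30.4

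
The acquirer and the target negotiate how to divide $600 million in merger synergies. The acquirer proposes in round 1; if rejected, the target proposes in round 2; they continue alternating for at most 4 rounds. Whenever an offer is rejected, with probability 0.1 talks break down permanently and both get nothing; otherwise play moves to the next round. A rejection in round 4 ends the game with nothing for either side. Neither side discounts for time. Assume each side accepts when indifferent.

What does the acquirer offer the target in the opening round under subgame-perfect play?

Round 4 (the target proposes): the acquirer will accept anything ≥ 0, so the target offers 0 and keeps 600.
Round 3 (the acquirer proposes): rejecting gives the target an expected 0.9 × 600 = 540. The acquirer offers 540 and keeps 600 − 540 = 60.
Round 2 (the target proposes): rejecting gives the acquirer an expected 0.9 × 60 = 54. The target offers 54 and keeps 600 − 54 = 546.
Round 1 (the acquirer proposes): rejecting gives the target an expected 0.9 × 546 = 491.4, so the acquirer offers 491.4, keeping 108.6.

491.4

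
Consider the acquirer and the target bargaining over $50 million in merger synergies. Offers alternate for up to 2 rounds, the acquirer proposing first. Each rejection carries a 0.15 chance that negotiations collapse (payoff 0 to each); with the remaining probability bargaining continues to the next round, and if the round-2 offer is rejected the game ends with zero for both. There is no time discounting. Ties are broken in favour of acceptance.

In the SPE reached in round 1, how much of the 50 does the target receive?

Round 2 (the target proposes): rejection yields 0 for the acquirer; the target offers 0 and keeps 50.
Round 1 (the acquirer proposes): rejecting gives the target an expected 0.85 × 50 = 42.5; the acquirer offers that and keeps 7.5.

42.5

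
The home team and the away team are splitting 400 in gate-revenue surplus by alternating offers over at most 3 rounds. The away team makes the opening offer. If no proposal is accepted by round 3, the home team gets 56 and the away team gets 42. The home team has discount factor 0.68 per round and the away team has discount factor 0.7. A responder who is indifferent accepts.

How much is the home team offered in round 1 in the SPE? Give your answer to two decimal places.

108.26

Round 3 (the away team proposes): the home team gets 56 if talks fail, so the away team offers 56 and keeps 344.
Round 2 (the home team proposes): the away team can get 344 next round, worth 0.7 × 344 = 240.8 now. The home team offers 240.8 and keeps 400 − 240.8 = 159.2.
Round 1 (the away team proposes): the home team can get 159.2 next round, worth 0.68 × 159.2 = 108.256 now; the away team offers that and keeps 291.744.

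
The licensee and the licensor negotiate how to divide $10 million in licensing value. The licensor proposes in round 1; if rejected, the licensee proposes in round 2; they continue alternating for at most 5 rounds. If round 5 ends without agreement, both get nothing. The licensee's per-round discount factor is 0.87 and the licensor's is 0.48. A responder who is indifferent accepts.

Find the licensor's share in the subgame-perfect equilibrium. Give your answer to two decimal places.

Round 5 (the licensor proposes): the licensee will accept anything ≥ 0, so the licensor offers 0 and keeps 10.
Round 4 (the licensee proposes): the licensor can get 10 next round, worth 0.48 × 10 = 4.8 now; the licensee offers that and keeps 5.2.
Round 3 (the licensor proposes): the licensee can get 5.2 next round, worth 0.87 × 5.2 = 4.524 now, so the licensor offers 4.524, keeping 5.476.
Round 2 (the licensee proposes): the licensor can get 5.476 next round, worth 0.48 × 5.476 = 2.62848 now, so the licensee offers 2.62848, keeping 7.37152.
Round 1 (the licensor proposes): the licensee can get 7.37152 next round, worth 0.87 × 7.37152 = 6.4132224 now, so the licensor offers 6.4132224, keeping 3.5867776.

3.59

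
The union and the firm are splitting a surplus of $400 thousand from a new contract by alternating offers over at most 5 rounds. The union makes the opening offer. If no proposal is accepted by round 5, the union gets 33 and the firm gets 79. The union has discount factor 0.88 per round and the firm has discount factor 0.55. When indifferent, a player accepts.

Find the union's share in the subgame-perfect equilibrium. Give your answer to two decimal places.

342.32

Round 5 (the union proposes): the firm gets 79 if talks fail, so the union offers 79 and keeps 321.
Round 4 (the firm proposes): the union can get 321 next round, worth 0.88 × 321 = 282.48 now; the firm offers that and keeps 117.52.
Round 3 (the union proposes): the firm can get 117.52 next round, worth 0.55 × 117.52 = 64.636 now; the union offers that and keeps 335.364.
Round 2 (the firm proposes): the union can get 335.364 next round, worth 0.88 × 335.364 = 295.12032 now; the firm offers that and keeps 104.87968.
Round 1 (the union proposes): the firm can get 104.87968 next round, worth 0.55 × 104.87968 = 57.683824 now. The union offers 57.683824 and keeps 400 − 57.683824 = 342.316176.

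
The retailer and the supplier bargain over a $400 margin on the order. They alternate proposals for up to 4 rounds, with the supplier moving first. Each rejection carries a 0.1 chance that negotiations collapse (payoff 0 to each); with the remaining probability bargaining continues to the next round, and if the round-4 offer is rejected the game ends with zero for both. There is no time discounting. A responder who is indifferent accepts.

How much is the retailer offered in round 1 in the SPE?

Round 4 (the retailer proposes): rejection yields 0 for the supplier; the retailer offers 0 and keeps 400.
Round 3 (the supplier proposes): rejecting gives the retailer an expected 0.9 × 400 = 360; the supplier offers that and keeps 40.
Round 2 (the retailer proposes): rejecting gives the supplier an expected 0.9 × 40 = 36; the retailer offers that and keeps 364.
Round 1 (the supplier proposes): rejecting gives the retailer an expected 0.9 × 364 = 327.6. The supplier offers 327.6 and keeps 400 − 327.6 = 72.4.

327.6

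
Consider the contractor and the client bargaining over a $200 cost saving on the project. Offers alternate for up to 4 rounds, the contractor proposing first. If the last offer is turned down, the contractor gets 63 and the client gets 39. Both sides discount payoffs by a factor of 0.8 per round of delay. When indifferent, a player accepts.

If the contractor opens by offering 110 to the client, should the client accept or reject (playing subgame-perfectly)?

Accept

Round 4 (the client proposes): the contractor gets 63 if talks fail, so the client offers 63 and keeps 137.
Round 3 (the contractor proposes): the client can get 137 next round, worth 0.8 × 137 = 109.6 now, so the contractor offers 109.6, keeping 90.4.
Round 2 (the client proposes): the contractor can get 90.4 next round, worth 0.8 × 90.4 = 72.32 now. The client offers 72.32 and keeps 200 − 72.32 = 127.68.
So by rejecting in round 1, the client gets 127.68 next round, worth 0.8 × 127.68 = 102.144 now.
Offer 110 ≥ 102.144, so the client accepts.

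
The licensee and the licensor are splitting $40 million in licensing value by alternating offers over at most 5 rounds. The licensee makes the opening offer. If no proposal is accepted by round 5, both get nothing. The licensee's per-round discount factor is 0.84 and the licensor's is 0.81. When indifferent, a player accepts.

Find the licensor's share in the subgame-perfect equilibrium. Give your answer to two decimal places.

Solve by backward induction from round 5.
Round 5 (the licensee proposes): the licensor will accept anything ≥ 0, so the licensee offers 0 and keeps 40.
Round 4 (the licensor proposes): the licensee can get 40 next round, worth 0.84 × 40 = 33.6 now, so the licensor offers 33.6, keeping 6.4.
Round 3 (the licensee proposes): the licensor can get 6.4 next round, worth 0.81 × 6.4 = 5.184 now; the licensee offers that and keeps 34.816.
Round 2 (the licensor proposes): the licensee can get 34.816 next round, worth 0.84 × 34.816 = 29.24544 now, so the licensor offers 29.24544, keeping 10.75456.
Round 1 (the licensee proposes): the licensor can get 10.75456 next round, worth 0.81 × 10.75456 = 8.7111936 now, so the licensee offers 8.7111936, keeping 31.2888064.

8.71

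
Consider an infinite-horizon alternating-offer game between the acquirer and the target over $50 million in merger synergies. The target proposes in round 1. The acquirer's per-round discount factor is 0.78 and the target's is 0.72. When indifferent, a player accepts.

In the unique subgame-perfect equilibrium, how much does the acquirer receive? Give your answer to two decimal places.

In a stationary SPE each proposer offers the other exactly their discounted continuation value.
If the target keeps x when proposing and the acquirer keeps y when proposing, then x = 50 − 0.78y and y = 50 − 0.72x.
Solving: x = 50(1 − 0.78) / (1 − 0.72·0.78) = 11 / 0.4384 ≈ 25.0912.
The acquirer gets 50 − 25.0912 ≈ 24.9088.

24.91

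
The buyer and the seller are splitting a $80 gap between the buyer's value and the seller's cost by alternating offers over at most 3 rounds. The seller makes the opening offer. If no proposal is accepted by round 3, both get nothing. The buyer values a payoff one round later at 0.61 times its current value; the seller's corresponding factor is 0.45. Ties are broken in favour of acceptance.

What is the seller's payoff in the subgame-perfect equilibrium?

Round 3 (the seller proposes): the buyer will accept anything ≥ 0, so the seller offers 0 and keeps 80.
Round 2 (the buyer proposes): the seller can get 80 next round, worth 0.45 × 80 = 36 now, so the buyer offers 36, keeping 44.
Round 1 (the seller proposes): the buyer can get 44 next round, worth 0.61 × 44 = 26.84 now; the seller offers that and keeps 53.16.

53.16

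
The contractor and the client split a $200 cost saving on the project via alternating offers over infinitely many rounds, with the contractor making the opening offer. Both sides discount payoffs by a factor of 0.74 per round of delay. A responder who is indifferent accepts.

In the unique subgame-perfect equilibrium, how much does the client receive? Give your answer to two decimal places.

In a stationary SPE each proposer offers the other exactly their discounted continuation value.
If the contractor keeps x when proposing and the client keeps y when proposing, then x = 200 − 0.74y and y = 200 − 0.74x.
Solving: x = 200(1 − 0.74) / (1 − 0.74·0.74) = 52 / 0.4524 ≈ 114.9425.
The client gets 200 − 114.9425 ≈ 85.0575.

85.06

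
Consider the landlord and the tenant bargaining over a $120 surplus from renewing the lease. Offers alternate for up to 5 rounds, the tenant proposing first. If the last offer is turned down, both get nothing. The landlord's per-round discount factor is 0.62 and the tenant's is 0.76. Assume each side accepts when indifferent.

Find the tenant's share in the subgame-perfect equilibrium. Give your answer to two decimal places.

Round 5 (the tenant proposes): rejection yields 0 for the landlord; the tenant offers 0 and keeps 120.
Round 4 (the landlord proposes): the tenant can get 120 next round, worth 0.76 × 120 = 91.2 now, so the landlord offers 91.2, keeping 28.8.
Round 3 (the tenant proposes): the landlord can get 28.8 next round, worth 0.62 × 28.8 = 17.856 now; the tenant offers that and keeps 102.144.
Round 2 (the landlord proposes): the tenant can get 102.144 next round, worth 0.76 × 102.144 = 77.62944 now; the landlord offers that and keeps 42.37056.
Round 1 (the tenant proposes): the landlord can get 42.37056 next round, worth 0.62 × 42.37056 = 26.2697472 now. The tenant offers 26.2697472 and keeps 120 − 26.2697472 = 93.7302528.

93.73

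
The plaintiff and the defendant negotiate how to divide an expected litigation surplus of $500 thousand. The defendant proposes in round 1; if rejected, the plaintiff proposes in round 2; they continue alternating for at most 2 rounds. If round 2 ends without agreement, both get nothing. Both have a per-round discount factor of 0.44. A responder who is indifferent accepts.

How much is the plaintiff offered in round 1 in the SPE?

Work backward from the last round.
Round 2 (the plaintiff proposes): the defendant will accept anything ≥ 0, so the plaintiff offers 0 and keeps 500.
Round 1 (the defendant proposes): the plaintiff can get 500 next round, worth 0.44 × 500 = 220 now; the defendant offers that and keeps 280.

220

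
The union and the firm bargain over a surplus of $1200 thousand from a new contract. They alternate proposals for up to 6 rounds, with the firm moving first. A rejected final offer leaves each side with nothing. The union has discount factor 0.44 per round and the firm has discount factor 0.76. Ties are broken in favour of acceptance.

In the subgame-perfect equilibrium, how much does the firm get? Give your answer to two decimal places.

Work backward from the last round.
Round 6 (the union proposes): the firm will accept anything ≥ 0, so the union offers 0 and keeps 1200.
Round 5 (the firm proposes): the union can get 1200 next round, worth 0.44 × 1200 = 528 now; the firm offers that and keeps 672.
Round 4 (the union proposes): the firm can get 672 next round, worth 0.76 × 672 = 510.72 now; the union offers that and keeps 689.28.
Round 3 (the firm proposes): the union can get 689.28 next round, worth 0.44 × 689.28 = 303.2832 now; the firm offers that and keeps 896.7168.
Round 2 (the union proposes): the firm can get 896.7168 next round, worth 0.76 × 896.7168 = 681.504768 now. The union offers 681.504768 and keeps 1200 − 681.504768 = 518.495232.
Round 1 (the firm proposes): the union can get 518.495232 next round, worth 0.44 × 518.495232 = 228.13790208 now, so the firm offers 228.13790208, keeping 971.86209792.

971.86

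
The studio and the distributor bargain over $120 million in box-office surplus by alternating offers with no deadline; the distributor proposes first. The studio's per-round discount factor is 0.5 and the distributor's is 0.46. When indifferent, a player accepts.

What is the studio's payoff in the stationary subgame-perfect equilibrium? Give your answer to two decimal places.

In a stationary SPE each proposer offers the other exactly their discounted continuation value.
If the distributor keeps x when proposing and the studio keeps y when proposing, then x = 120 − 0.5y and y = 120 − 0.46x.
Solving: x = 120(1 − 0.5) / (1 − 0.46·0.5) = 60 / 0.77 ≈ 77.9221.
The studio gets 120 − 77.9221 ≈ 42.0779.

42.08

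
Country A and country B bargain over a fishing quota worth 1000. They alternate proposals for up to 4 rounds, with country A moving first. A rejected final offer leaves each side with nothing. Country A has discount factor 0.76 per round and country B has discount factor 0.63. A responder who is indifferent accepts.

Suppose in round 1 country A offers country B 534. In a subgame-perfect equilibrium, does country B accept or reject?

Accept

Round 4 (country B proposes): rejection yields 0 for country A; country B offers 0 and keeps 1000.
Round 3 (country A proposes): country B can get 1000 next round, worth 0.63 × 1000 = 630 now, so country A offers 630, keeping 370.
Round 2 (country B proposes): country A can get 370 next round, worth 0.76 × 370 = 281.2 now. Country B offers 281.2 and keeps 1000 − 281.2 = 718.8.
So by rejecting in round 1, country B gets 718.8 next round, worth 0.63 × 718.8 = 452.844 now.
Offer 534 ≥ 452.844, so country B accepts.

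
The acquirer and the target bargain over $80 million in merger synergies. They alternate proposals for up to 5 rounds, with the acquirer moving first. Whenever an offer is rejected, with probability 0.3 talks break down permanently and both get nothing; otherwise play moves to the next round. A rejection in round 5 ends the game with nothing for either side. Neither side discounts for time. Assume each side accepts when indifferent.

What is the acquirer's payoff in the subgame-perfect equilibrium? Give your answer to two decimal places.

54.97

Round 5 (the acquirer proposes): the target will accept anything ≥ 0, so the acquirer offers 0 and keeps 80.
Round 4 (the target proposes): rejecting gives the acquirer an expected 0.7 × 80 = 56. The target offers 56 and keeps 80 − 56 = 24.
Round 3 (the acquirer proposes): rejecting gives the target an expected 0.7 × 24 = 16.8. The acquirer offers 16.8 and keeps 80 − 16.8 = 63.2.
Round 2 (the target proposes): rejecting gives the acquirer an expected 0.7 × 63.2 = 44.24; the target offers that and keeps 35.76.
Round 1 (the acquirer proposes): rejecting gives the target an expected 0.7 × 35.76 = 25.032, so the acquirer offers 25.032, keeping 54.968.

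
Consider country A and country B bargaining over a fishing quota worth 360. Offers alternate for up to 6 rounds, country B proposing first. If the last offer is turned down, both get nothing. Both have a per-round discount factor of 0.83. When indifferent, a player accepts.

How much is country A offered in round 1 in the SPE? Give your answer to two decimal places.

Round 6 (country A proposes): rejection yields 0 for country B; country A offers 0 and keeps 360.
Round 5 (country B proposes): country A can get 360 next round, worth 0.83 × 360 = 298.8 now. Country B offers 298.8 and keeps 360 − 298.8 = 61.2.
Round 4 (country A proposes): country B can get 61.2 next round, worth 0.83 × 61.2 = 50.796 now, so country A offers 50.796, keeping 309.204.
Round 3 (country B proposes): country A can get 309.204 next round, worth 0.83 × 309.204 = 256.63932 now; country B offers that and keeps 103.36068.
Round 2 (country A proposes): country B can get 103.36068 next round, worth 0.83 × 103.36068 = 85.7893644 now; country A offers that and keeps 274.2106356.
Round 1 (country B proposes): country A can get 274.2106356 next round, worth 0.83 × 274.2106356 = 227.594827548 now. Country B offers 227.594827548 and keeps 360 − 227.594827548 = 132.405172452.

227.59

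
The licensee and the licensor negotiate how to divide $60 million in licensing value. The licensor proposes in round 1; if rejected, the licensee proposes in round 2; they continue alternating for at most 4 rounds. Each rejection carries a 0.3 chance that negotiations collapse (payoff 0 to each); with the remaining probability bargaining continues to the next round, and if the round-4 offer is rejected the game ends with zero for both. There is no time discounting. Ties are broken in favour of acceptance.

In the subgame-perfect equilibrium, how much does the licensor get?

By backward induction:
Round 4 (the licensee proposes): rejection yields 0 for the licensor; the licensee offers 0 and keeps 60.
Round 3 (the licensor proposes): rejecting gives the licensee an expected 0.7 × 60 = 42. The licensor offers 42 and keeps 60 − 42 = 18.
Round 2 (the licensee proposes): rejecting gives the licensor an expected 0.7 × 18 = 12.6; the licensee offers that and keeps 47.4.
Round 1 (the licensor proposes): rejecting gives the licensee an expected 0.7 × 47.4 = 33.18; the licensor offers that and keeps 26.82.

26.82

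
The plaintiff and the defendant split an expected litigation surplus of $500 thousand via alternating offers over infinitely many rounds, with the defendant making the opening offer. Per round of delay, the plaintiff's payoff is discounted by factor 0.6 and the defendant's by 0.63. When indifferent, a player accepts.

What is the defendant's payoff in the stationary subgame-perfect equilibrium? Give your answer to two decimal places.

When the defendant proposes, the plaintiff accepts any offer worth at least 0.6 times what the plaintiff would get by proposing next round; and vice versa.
This gives x = 500 − 0.6y and y = 500 − 0.63x, where x and y are each side's share when it proposes.
Hence (1 − 0.6·0.63)x = 500(1 − 0.6), i.e. 0.622·x = 200.
x ≈ 321.5434; the plaintiff's share is 500 − x ≈ 178.4566.

321.54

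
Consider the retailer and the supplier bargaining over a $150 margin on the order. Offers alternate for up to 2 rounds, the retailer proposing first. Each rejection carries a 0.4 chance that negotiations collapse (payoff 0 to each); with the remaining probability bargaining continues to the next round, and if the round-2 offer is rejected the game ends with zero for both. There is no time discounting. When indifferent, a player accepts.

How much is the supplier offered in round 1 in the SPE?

By backward induction:
Round 2 (the supplier proposes): the retailer will accept anything ≥ 0, so the supplier offers 0 and keeps 150.
Round 1 (the retailer proposes): rejecting gives the supplier an expected 0.6 × 150 = 90; the retailer offers that and keeps 60.

90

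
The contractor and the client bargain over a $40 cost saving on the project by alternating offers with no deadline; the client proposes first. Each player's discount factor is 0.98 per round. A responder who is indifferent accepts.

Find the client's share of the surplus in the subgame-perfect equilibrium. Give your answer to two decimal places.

Let x be the client's share when the client proposes and y be the contractor's share when the contractor proposes.
The contractor accepts iff offered ≥ 0.98·y, so x = 40 − 0.98y. Symmetrically y = 40 − 0.98x.
Substituting: x = 40 − 0.98(40 − 0.98x), giving x(1 − 0.98·0.98) = 40(1 − 0.98).
So x = 40 × 0.02 / 0.0396 ≈ 20.2020, and the contractor receives 40 − x ≈ 19.7980.

20.20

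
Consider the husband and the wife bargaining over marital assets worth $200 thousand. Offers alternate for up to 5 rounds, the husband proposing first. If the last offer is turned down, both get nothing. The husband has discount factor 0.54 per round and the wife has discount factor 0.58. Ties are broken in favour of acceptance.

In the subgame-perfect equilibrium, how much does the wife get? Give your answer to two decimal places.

70.07

Round 5 (the husband proposes): rejection yields 0 for the wife; the husband offers 0 and keeps 200.
Round 4 (the wife proposes): the husband can get 200 next round, worth 0.54 × 200 = 108 now, so the wife offers 108, keeping 92.
Round 3 (the husband proposes): the wife can get 92 next round, worth 0.58 × 92 = 53.36 now. The husband offers 53.36 and keeps 200 − 53.36 = 146.64.
Round 2 (the wife proposes): the husband can get 146.64 next round, worth 0.54 × 146.64 = 79.1856 now, so the wife offers 79.1856, keeping 120.8144.
Round 1 (the husband proposes): the wife can get 120.8144 next round, worth 0.58 × 120.8144 = 70.072352 now; the husband offers that and keeps 129.927648.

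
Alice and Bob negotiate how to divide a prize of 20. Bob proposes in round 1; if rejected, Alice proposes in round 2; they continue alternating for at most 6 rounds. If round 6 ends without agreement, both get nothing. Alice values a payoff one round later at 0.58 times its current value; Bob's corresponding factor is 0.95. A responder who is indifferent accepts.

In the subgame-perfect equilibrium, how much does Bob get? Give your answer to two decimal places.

15.58

Round 6 (Alice proposes): rejection yields 0 for Bob; Alice offers 0 and keeps 20.
Round 5 (Bob proposes): Alice can get 20 next round, worth 0.58 × 20 = 11.6 now; Bob offers that and keeps 8.4.
Round 4 (Alice proposes): Bob can get 8.4 next round, worth 0.95 × 8.4 = 7.98 now; Alice offers that and keeps 12.02.
Round 3 (Bob proposes): Alice can get 12.02 next round, worth 0.58 × 12.02 = 6.9716 now, so Bob offers 6.9716, keeping 13.0284.
Round 2 (Alice proposes): Bob can get 13.0284 next round, worth 0.95 × 13.0284 = 12.37698 now; Alice offers that and keeps 7.62302.
Round 1 (Bob proposes): Alice can get 7.62302 next round, worth 0.58 × 7.62302 = 4.4213516 now, so Bob offers 4.4213516, keeping 15.5786484.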